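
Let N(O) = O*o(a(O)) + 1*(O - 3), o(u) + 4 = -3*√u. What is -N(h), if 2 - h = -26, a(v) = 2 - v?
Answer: 87 + 84*I*√26 ≈ 87.0 + 428.32*I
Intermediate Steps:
o(u) = -4 - 3*√u
h = 28 (h = 2 - 1*(-26) = 2 + 26 = 28)
N(O) = -3 + O + O*(-4 - 3*√(2 - O)) (N(O) = O*(-4 - 3*√(2 - O)) + 1*(O - 3) = O*(-4 - 3*√(2 - O)) + 1*(-3 + O) = O*(-4 - 3*√(2 - O)) + (-3 + O) = -3 + O + O*(-4 - 3*√(2 - O)))
-N(h) = -(-3 + 28 - 1*28*(4 + 3*√(2 - 1*28))) = -(-3 + 28 - 1*28*(4 + 3*√(2 - 28))) = -(-3 + 28 - 1*28*(4 + 3*√(-26))) = -(-3 + 28 - 1*28*(4 + 3*(I*√26))) = -(-3 + 28 - 1*28*(4 + 3*I*√26)) = -(-3 + 28 + (-112 - 84*I*√26)) = -(-87 - 84*I*√26) = 87 + 84*I*√26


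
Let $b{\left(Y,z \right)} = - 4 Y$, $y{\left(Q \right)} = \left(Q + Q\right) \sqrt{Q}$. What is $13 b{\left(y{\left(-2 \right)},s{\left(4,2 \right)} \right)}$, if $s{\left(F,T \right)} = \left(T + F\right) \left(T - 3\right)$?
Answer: $208 i \sqrt{2} \approx 294.16 i$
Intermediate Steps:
$y{\left(Q \right)} = 2 Q^{\frac{3}{2}}$ ($y{\left(Q \right)} = 2 Q \sqrt{Q} = 2 Q^{\frac{3}{2}}$)
$s{\left(F,T \right)} = \left(-3 + T\right) \left(F + T\right)$ ($s{\left(F,T \right)} = \left(F + T\right) \left(-3 + T\right) = \left(-3 + T\right) \left(F + T\right)$)
$13 b{\left(y{\left(-2 \right)},s{\left(4,2 \right)} \right)} = 13 \left(- 4 \cdot 2 \left(-2\right)^{\frac{3}{2}}\right) = 13 \left(- 4 \cdot 2 \left(- 2 i \sqrt{2}\right)\right) = 13 \left(- 4 \left(- 4 i \sqrt{2}\right)\right) = 13 \cdot 16 i \sqrt{2} = 208 i \sqrt{2}$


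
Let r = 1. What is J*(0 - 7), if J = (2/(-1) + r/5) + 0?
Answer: 63/5 ≈ 12.600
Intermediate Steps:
J = -9/5 (J = (2/(-1) + 1/5) + 0 = (2*(-1) + 1*(1/5)) + 0 = (-2 + 1/5) + 0 = -9/5 + 0 = -9/5 ≈ -1.8000)
J*(0 - 7) = -9*(0 - 7)/5 = -9/5*(-7) = 63/5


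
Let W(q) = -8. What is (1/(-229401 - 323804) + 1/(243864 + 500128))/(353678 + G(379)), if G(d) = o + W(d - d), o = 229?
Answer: -190787/145657783813909640 ≈ -1.3098e-12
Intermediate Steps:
G(d) = 221 (G(d) = 229 - 8 = 221)
(1/(-229401 - 323804) + 1/(243864 + 500128))/(353678 + G(379)) = (1/(-229401 - 323804) + 1/(243864 + 500128))/(353678 + 221) = (1/(-553205) + 1/743992)/353899 = (-1/553205 + 1/743992)*(1/353899) = -190787/411580094360*1/353899 = -190787/145657783813909640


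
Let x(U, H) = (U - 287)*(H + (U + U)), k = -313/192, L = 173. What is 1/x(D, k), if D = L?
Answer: -32/1256261 ≈ -2.5472e-5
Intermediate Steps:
D = 173
k = -313/192 (k = -313*1/192 = -313/192 ≈ -1.6302)
x(U, H) = (-287 + U)*(H + 2*U)
1/x(D, k) = 1/(-574*173 - 287*(-313/192) + 2*173² - 313/192*173) = 1/(-99302 + 89831/192 + 2*29929 - 54149/192) = 1/(-99302 + 89831/192 + 59858 - 54149/192) = 1/(-1256261/32) = -32/1256261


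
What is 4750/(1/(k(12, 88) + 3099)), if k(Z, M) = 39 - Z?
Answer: 14848500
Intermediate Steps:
4750/(1/(k(12, 88) + 3099)) = 4750/(1/((39 - 1*12) + 3099)) = 4750/(1/((39 - 12) + 3099)) = 4750/(1/(27 + 3099)) = 4750/(1/3126) = 4750*3126 = 14848500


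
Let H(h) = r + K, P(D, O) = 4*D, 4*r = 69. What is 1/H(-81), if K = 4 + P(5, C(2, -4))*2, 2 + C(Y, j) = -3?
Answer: 4/245 ≈ 0.016327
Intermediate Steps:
r = 69/4 (r = (¼)*69 = 69/4 ≈ 17.250)
C(Y, j) = -5 (C(Y, j) = -2 - 3 = -5)
K = 44 (K = 4 + (4*5)*2 = 4 + 20*2 = 4 + 40 = 44)
H(h) = 245/4 (H(h) = 69/4 + 44 = 245/4)
1/H(-81) = 1/(245/4) = 4/245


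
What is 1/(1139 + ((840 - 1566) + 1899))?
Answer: 1/2312 ≈ 0.00043253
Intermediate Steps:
1/(1139 + ((840 - 1566) + 1899)) = 1/(1139 + (-726 + 1899)) = 1/(1139 + 1173) = 1/2312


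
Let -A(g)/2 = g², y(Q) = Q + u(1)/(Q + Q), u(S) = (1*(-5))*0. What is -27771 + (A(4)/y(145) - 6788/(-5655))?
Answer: -31407893/1131 ≈ -27770.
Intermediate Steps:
u(S) = 0 (u(S) = -5*0 = 0)
y(Q) = Q (y(Q) = Q + 0/(Q + Q) = Q + 0/(2*Q) = Q + (1/(2*Q))*0 = Q + 0 = Q)
A(g) = -2*g²
-27771 + (A(4)/y(145) - 6788/(-5655)) = -27771 + (-2*4²/145 - 6788/(-5655)) = -27771 + (-2*16*(1/145) - 6788*(-1/5655)) = -27771 + (-32*1/145 + 6788/5655) = -27771 + (-32/145 + 6788/5655) = -27771 + 1108/1131 = -31407893/1131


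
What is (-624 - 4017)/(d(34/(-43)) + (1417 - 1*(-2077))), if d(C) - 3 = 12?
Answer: -4641/3509 ≈ -1.3226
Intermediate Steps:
d(C) = 15 (d(C) = 3 + 12 = 15)
(-624 - 4017)/(d(34/(-43)) + (1417 - 1*(-2077))) = (-624 - 4017)/(15 + (1417 - 1*(-2077))) = -4641/(15 + (1417 + 2077)) = -4641/(15 + 3494) = -4641/3509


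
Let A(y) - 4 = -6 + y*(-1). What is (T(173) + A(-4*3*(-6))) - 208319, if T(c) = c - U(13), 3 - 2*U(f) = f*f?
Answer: -208137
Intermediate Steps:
U(f) = 3/2 - f²/2 (U(f) = 3/2 - f*f/2 = 3/2 - f²/2)
T(c) = 83 + c (T(c) = c - (3/2 - ½*13²) = c - (3/2 - ½*169) = c - (3/2 - 169/2) = c - 1*(-83) = c + 83 = 83 + c)
A(y) = -2 - y (A(y) = 4 + (-6 + y*(-1)) = 4 + (-6 - y) = -2 - y)
(T(173) + A(-4*3*(-6))) - 208319 = ((83 + 173) + (-2 - (-4*3)*(-6))) - 208319 = (256 + (-2 - (-12)*(-6))) - 208319 = (256 + (-2 - 1*72)) - 208319 = (256 + (-2 - 72)) - 208319 = (256 - 74) - 208319 = 182 - 208319 = -208137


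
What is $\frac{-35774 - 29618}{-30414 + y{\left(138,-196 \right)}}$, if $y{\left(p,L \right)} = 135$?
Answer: $\frac{65392}{30279} \approx 2.1596$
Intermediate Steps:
$\frac{-35774 - 29618}{-30414 + y{\left(138,-196 \right)}} = \frac{-35774 - 29618}{-30414 + 135} = - \frac{65392}{-30279} = \left(-65392\right) \left(- \frac{1}{30279}\right) = \frac{65392}{30279}$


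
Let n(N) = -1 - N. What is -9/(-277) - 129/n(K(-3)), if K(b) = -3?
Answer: -35715/554 ≈ -64.468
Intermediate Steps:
-9/(-277) - 129/n(K(-3)) = -9/(-277) - 129/(-1 - 1*(-3)) = -9*(-1/277) - 129/(-1 + 3) = 9/277 - 129/2 = -35715/554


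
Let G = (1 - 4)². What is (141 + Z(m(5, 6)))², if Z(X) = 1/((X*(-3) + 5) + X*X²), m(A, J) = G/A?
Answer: 9189906496/461041 ≈ 19933.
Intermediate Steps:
G = 9 (G = (-3)² = 9)
m(A, J) = 9/A
Z(X) = 1/(5 + X³ - 3*X) (Z(X) = 1/((-3*X + 5) + X³) = 1/((5 - 3*X) + X³) = 1/(5 + X³ - 3*X))
(141 + Z(m(5, 6)))² = (141 + 1/(5 + (9/5)³ - 27/5))² = (141 + 1/(5 + (9*(⅕))³ - 27/5))² = (141 + 1/(5 + (9/5)³ - 3*9/5))² = (141 + 1/(5 + 729/125 - 27/5))² = (141 + 1/(679/125))² = (141 + 125/679)² = (95864/679)² = 9189906496/461041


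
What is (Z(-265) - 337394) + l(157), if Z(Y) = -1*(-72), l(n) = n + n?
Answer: -337008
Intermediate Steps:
l(n) = 2*n
Z(Y) = 72
(Z(-265) - 337394) + l(157) = (72 - 337394) + 2*157 = -337322 + 314 = -337008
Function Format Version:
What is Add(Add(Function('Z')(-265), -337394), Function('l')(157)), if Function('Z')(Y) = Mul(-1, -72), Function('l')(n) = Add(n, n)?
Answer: -337008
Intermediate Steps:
Function('l')(n) = Mul(2, n)
Function('Z')(Y) = 72
Add(Add(Function('Z')(-265), -337394), Function('l')(157)) = Add(Add(72, -337394), Mul(2, 157)) = Add(-337322, 314) = -337008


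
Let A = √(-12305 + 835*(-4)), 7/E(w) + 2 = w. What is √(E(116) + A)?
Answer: √(798 + 12996*I*√15645)/114 ≈ 7.9102 + 7.9063*I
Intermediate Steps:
E(w) = 7/(-2 + w)
A = I*√15645 (A = √(-12305 - 3340) = √(-15645) = I*√15645 ≈ 125.08*I)
√(E(116) + A) = √(7/(-2 + 116) + I*√15645) = √(7/114 + I*√15645)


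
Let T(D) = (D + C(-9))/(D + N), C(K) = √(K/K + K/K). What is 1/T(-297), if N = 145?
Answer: 45144/88207 + 152*√2/88207 ≈ 0.51423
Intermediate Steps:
C(K) = √2 (C(K) = √(1 + 1) = √2)
T(D) = (D + √2)/(145 + D) (T(D) = (D + √2)/(D + 145) = (D + √2)/(145 + D))
1/T(-297) = 1/((-297 + √2)/(145 - 297)) = 1/((-297 + √2)/(-152)) = 1/(-(-297 + √2)/152) = 1/(297/152 - √2/152)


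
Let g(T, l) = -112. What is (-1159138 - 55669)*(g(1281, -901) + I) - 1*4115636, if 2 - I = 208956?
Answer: 253970724626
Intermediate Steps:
I = -208954 (I = 2 - 1*208956 = 2 - 208956 = -208954)
(-1159138 - 55669)*(g(1281, -901) + I) - 1*4115636 = (-1159138 - 55669)*(-112 - 208954) - 1*4115636 = -1214807*(-209066) - 4115636 = 253974840262 - 4115636 = 253970724626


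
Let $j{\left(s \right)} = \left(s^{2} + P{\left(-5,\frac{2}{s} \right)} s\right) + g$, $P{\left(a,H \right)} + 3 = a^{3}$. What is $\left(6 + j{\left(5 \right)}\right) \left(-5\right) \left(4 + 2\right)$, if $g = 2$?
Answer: $18210$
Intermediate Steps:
$P{\left(a,H \right)} = -3 + a^{3}$
$j{\left(s \right)} = 2 + s^{2} - 128 s$ ($j{\left(s \right)} = \left(s^{2} + \left(-3 + \left(-5\right)^{3}\right) s\right) + 2 = \left(s^{2} + \left(-3 - 125\right) s\right) + 2 = \left(s^{2} - 128 s\right) + 2 = 2 + s^{2} - 128 s$)
$\left(6 + j{\left(5 \right)}\right) \left(-5\right) \left(4 + 2\right) = \left(6 + \left(2 + 5^{2} - 640\right)\right) \left(-5\right) \left(4 + 2\right) = \left(6 + \left(2 + 25 - 640\right)\right) \left(-5\right) 6 = \left(6 - 613\right) \left(-5\right) 6 = \left(-607\right) \left(-5\right) 6 = 3035 \cdot 6 = 18210$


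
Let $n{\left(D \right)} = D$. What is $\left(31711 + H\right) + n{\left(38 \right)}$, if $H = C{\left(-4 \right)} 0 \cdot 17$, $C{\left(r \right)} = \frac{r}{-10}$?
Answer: $31749$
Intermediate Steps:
$C{\left(r \right)} = - \frac{r}{10}$ ($C{\left(r \right)} = r \left(- \frac{1}{10}\right) = - \frac{r}{10}$)
$H = 0$ ($H = \left(- \frac{1}{10}\right) \left(-4\right) 0 \cdot 17 = \frac{2}{5} \cdot 0 = 0$)
$\left(31711 + H\right) + n{\left(38 \right)} = \left(31711 + 0\right) + 38 = 31711 + 38 = 31749$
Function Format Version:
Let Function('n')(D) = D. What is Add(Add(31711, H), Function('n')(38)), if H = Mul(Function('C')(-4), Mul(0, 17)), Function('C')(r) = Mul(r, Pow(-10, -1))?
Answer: 31749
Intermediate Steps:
Function('C')(r) = Mul(Rational(-1, 10), r) (Function('C')(r) = Mul(r, Rational(-1, 10)) = Mul(Rational(-1, 10), r))
H = 0 (H = Mul(Mul(Rational(-1, 10), -4), Mul(0, 17)) = Mul(Rational(2, 5), 0) = 0)
Add(Add(31711, H), Function('n')(38)) = Add(Add(31711, 0), 38) = Add(31711, 38) = 31749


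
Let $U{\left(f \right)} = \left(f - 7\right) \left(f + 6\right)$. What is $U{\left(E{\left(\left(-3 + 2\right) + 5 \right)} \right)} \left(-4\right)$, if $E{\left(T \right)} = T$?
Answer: $120$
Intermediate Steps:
$U{\left(f \right)} = \left(-7 + f\right) \left(6 + f\right)$
$U{\left(E{\left(\left(-3 + 2\right) + 5 \right)} \right)} \left(-4\right) = \left(-42 + \left(\left(-3 + 2\right) + 5\right)^{2} - \left(\left(-3 + 2\right) + 5\right)\right) \left(-4\right) = \left(-42 + \left(-1 + 5\right)^{2} - \left(-1 + 5\right)\right) \left(-4\right) = \left(-42 + 4^{2} - 4\right) \left(-4\right) = \left(-42 + 16 - 4\right) \left(-4\right) = \left(-30\right) \left(-4\right) = 120$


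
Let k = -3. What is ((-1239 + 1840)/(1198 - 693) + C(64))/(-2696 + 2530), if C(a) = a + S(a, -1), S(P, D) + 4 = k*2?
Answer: -27871/83830 ≈ -0.33247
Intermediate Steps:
S(P, D) = -10 (S(P, D) = -4 - 3*2 = -4 - 6 = -10)
C(a) = -10 + a (C(a) = a - 10 = -10 + a)
((-1239 + 1840)/(1198 - 693) + C(64))/(-2696 + 2530) = ((-1239 + 1840)/(1198 - 693) + (-10 + 64))/(-2696 + 2530) = (601/505 + 54)/(-166) = (601*(1/505) + 54)*(-1/166) = (601/505 + 54)*(-1/166) = (27871/505)*(-1/166) = -27871/83830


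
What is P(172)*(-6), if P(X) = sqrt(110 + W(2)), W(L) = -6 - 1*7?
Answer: -6*sqrt(97) ≈ -59.093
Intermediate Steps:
W(L) = -13 (W(L) = -6 - 7 = -13)
P(X) = sqrt(97) (P(X) = sqrt(110 - 13) = sqrt(97))
P(172)*(-6) = sqrt(97)*(-6) = -6*sqrt(97)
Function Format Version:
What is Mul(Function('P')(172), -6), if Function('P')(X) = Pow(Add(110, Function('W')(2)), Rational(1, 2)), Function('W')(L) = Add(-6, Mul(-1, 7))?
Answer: Mul(-6, Pow(97, Rational(1, 2))) ≈ -59.093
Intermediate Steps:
Function('W')(L) = -13 (Function('W')(L) = Add(-6, -7) = -13)
Function('P')(X) = Pow(97, Rational(1, 2)) (Function('P')(X) = Pow(Add(110, -13), Rational(1, 2)) = Pow(97, Rational(1, 2)))
Mul(Function('P')(172), -6) = Mul(Pow(97, Rational(1, 2)), -6) = Mul(-6, Pow(97, Rational(1, 2)))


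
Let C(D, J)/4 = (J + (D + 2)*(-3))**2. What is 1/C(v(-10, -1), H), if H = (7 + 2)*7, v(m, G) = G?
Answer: 1/14400 ≈ 6.9444e-5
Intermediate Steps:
H = 63 (H = 9*7 = 63)
C(D, J) = 4*(-6 + J - 3*D)**2 (C(D, J) = 4*(J + (D + 2)*(-3))**2 = 4*(J + (2 + D)*(-3))**2 = 4*(J + (-6 - 3*D))**2 = 4*(-6 + J - 3*D)**2)
1/C(v(-10, -1), H) = 1/(4*(6 - 1*63 + 3*(-1))**2) = 1/(4*(6 - 63 - 3)**2) = 1/(4*(-60)**2) = 1/(4*3600) = 1/14400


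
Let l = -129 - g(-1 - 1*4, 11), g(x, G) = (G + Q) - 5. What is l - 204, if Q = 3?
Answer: -342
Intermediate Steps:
g(x, G) = -2 + G (g(x, G) = (G + 3) - 5 = (3 + G) - 5 = -2 + G)
l = -138 (l = -129 - (-2 + 11) = -129 - 1*9 = -129 - 9 = -138)
l - 204 = -138 - 204 = -342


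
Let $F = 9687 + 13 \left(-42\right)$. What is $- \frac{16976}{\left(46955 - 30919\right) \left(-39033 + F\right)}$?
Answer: $\frac{1061}{29959257} \approx 3.5415 \cdot 10^{-5}$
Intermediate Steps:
$F = 9141$ ($F = 9687 - 546 = 9141$)
$- \frac{16976}{\left(46955 - 30919\right) \left(-39033 + F\right)} = - \frac{16976}{\left(46955 - 30919\right) \left(-39033 + 9141\right)} = - \frac{16976}{16036 \left(-29892\right)} = - \frac{16976}{-479348112} = \left(-16976\right) \left(- \frac{1}{479348112}\right) = \frac{1061}{29959257}$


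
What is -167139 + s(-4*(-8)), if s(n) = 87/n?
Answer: -5348361/32 ≈ -1.6714e+5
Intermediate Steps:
-167139 + s(-4*(-8)) = -167139 + 87/((-4*(-8))) = -167139 + 87/32 = -5348361/32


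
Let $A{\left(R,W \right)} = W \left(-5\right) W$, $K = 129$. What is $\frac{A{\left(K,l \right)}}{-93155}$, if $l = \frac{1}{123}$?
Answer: $\frac{1}{281868399} \approx 3.5478 \cdot 10^{-9}$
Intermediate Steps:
$l = \frac{1}{123} \approx 0.0081301$
$A{\left(R,W \right)} = - 5 W^{2}$ ($A{\left(R,W \right)} = - 5 W W = - 5 W^{2}$)
$\frac{A{\left(K,l \right)}}{-93155} = \frac{\left(-5\right) \left(\frac{1}{123}\right)^{2}}{-93155} = \left(-5\right) \frac{1}{15129} \left(- \frac{1}{93155}\right) = \left(- \frac{5}{15129}\right) \left(- \frac{1}{93155}\right) = \frac{1}{281868399}$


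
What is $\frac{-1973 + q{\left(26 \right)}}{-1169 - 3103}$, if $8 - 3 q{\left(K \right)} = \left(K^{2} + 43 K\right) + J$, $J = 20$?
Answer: $\frac{2575}{4272} \approx 0.60276$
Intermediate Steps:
$q{\left(K \right)} = -4 - \frac{43 K}{3} - \frac{K^{2}}{3}$ ($q{\left(K \right)} = \frac{8}{3} - \frac{\left(K^{2} + 43 K\right) + 20}{3} = \frac{8}{3} - \frac{20 + K^{2} + 43 K}{3} = \frac{8}{3} - \left(\frac{20}{3} + \frac{K^{2}}{3} + \frac{43 K}{3}\right) = -4 - \frac{43 K}{3} - \frac{K^{2}}{3}$)
$\frac{-1973 + q{\left(26 \right)}}{-1169 - 3103} = \frac{-1973 - \left(\frac{1130}{3} + \frac{676}{3}\right)}{-1169 - 3103} = \frac{-1973 - 602}{-4272} = \left(-1973 - 602\right) \left(- \frac{1}{4272}\right) = \left(-2575\right) \left(- \frac{1}{4272}\right) = \frac{2575}{4272}$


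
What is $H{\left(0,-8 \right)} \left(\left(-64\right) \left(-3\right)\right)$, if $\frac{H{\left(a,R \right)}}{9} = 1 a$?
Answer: $0$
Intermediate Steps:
$H{\left(a,R \right)} = 9 a$ ($H{\left(a,R \right)} = 9 \cdot 1 a = 9 a$)
$H{\left(0,-8 \right)} \left(\left(-64\right) \left(-3\right)\right) = 9 \cdot 0 \left(\left(-64\right) \left(-3\right)\right) = 0 \cdot 192 = 0$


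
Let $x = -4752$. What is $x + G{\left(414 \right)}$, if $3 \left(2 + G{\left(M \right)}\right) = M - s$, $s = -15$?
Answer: $-4611$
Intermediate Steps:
$G{\left(M \right)} = 3 + \frac{M}{3}$ ($G{\left(M \right)} = -2 + \frac{M - -15}{3} = -2 + \frac{M + 15}{3} = -2 + \frac{15 + M}{3} = -2 + \left(5 + \frac{M}{3}\right) = 3 + \frac{M}{3}$)
$x + G{\left(414 \right)} = -4752 + \left(3 + \frac{1}{3} \cdot 414\right) = -4752 + \left(3 + 138\right) = -4752 + 141 = -4611$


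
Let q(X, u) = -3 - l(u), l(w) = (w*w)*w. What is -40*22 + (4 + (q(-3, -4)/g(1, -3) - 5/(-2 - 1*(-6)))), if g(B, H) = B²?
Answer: -3265/4 ≈ -816.25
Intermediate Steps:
l(w) = w³ (l(w) = w²*w = w³)
q(X, u) = -3 - u³
-40*22 + (4 + (q(-3, -4)/g(1, -3) - 5/(-2 - 1*(-6)))) = -40*22 + (4 + ((-3 - 1*(-4)³)/(1²) - 5/(-2 - 1*(-6)))) = -880 + (4 + ((-3 - 1*(-64))/1 - 5/(-2 + 6))) = -880 + (4 + ((-3 + 64)*1 - 5/4)) = -880 + (4 + (61*1 - 5*¼)) = -880 + (4 + (61 - 5/4)) = -880 + (4 + 239/4) = -880 + 255/4 = -3265/4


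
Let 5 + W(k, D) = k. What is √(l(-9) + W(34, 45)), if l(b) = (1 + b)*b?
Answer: √101 ≈ 10.050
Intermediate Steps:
W(k, D) = -5 + k
l(b) = b*(1 + b)
√(l(-9) + W(34, 45)) = √(-9*(1 - 9) + (-5 + 34)) = √(-9*(-8) + 29) = √(72 + 29) = √101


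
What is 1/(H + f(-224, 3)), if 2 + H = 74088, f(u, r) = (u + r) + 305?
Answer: 1/74170 ≈ 1.3483e-5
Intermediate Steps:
f(u, r) = 305 + r + u (f(u, r) = (r + u) + 305 = 305 + r + u)
H = 74086 (H = -2 + 74088 = 74086)
1/(H + f(-224, 3)) = 1/(74086 + (305 + 3 - 224)) = 1/(74086 + 84) = 1/74170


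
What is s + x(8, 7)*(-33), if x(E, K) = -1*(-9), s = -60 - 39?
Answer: -396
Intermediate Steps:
s = -99
x(E, K) = 9
s + x(8, 7)*(-33) = -99 + 9*(-33) = -99 - 297 = -396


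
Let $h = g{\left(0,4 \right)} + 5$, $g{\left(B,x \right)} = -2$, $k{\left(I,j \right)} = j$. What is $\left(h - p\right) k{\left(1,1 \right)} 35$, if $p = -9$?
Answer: $420$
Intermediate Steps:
$h = 3$ ($h = -2 + 5 = 3$)
$\left(h - p\right) k{\left(1,1 \right)} 35 = \left(3 - -9\right) 1 \cdot 35 = \left(3 + 9\right) 1 \cdot 35 = 12 \cdot 1 \cdot 35 = 12 \cdot 35 = 420$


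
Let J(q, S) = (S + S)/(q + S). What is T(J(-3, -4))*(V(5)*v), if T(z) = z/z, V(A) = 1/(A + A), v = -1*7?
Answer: -7/10 ≈ -0.70000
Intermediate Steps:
J(q, S) = 2*S/(S + q) (J(q, S) = (2*S)/(S + q) = 2*S/(S + q))
v = -7
V(A) = 1/(2*A)
T(z) = 1
T(J(-3, -4))*(V(5)*v) = 1*(((1/2)/5)*(-7)) = 1*(((1/2)*(1/5))*(-7)) = 1*((1/10)*(-7)) = 1*(-7/10) = -7/10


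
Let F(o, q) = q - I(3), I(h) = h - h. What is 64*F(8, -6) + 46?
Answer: -338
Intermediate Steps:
I(h) = 0
F(o, q) = q (F(o, q) = q - 1*0 = q + 0 = q)
64*F(8, -6) + 46 = 64*(-6) + 46 = -384 + 46 = -338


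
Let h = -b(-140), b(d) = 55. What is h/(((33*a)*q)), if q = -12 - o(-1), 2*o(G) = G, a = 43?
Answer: 10/2967 ≈ 0.0033704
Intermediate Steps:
o(G) = G/2
q = -23/2 (q = -12 - (-1)/2 = -12 - 1*(-½) = -12 + ½ = -23/2 ≈ -11.500)
h = -55 (h = -1*55 = -55)
h/(((33*a)*q)) = -55/((33*43)*(-23/2)) = -55/(1419*(-23/2)) = -55/(-32637/2) = -55*(-2/32637) = 10/2967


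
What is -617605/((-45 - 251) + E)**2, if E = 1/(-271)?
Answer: -45357528805/6434767089 ≈ -7.0488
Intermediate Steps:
E = -1/271 ≈ -0.0036900
-617605/((-45 - 251) + E)**2 = -617605/((-45 - 251) - 1/271)**2 = -617605/(-296 - 1/271)**2 = -617605/((-80217/271)**2) = -617605/6434767089/73441 = -617605*73441/6434767089 = -45357528805/6434767089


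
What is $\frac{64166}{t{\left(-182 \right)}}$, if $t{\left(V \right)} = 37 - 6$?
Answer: $\frac{64166}{31} \approx 2069.9$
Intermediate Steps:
$t{\left(V \right)} = 31$ ($t{\left(V \right)} = 37 - 6 = 31$)
$\frac{64166}{t{\left(-182 \right)}} = \frac{64166}{31}$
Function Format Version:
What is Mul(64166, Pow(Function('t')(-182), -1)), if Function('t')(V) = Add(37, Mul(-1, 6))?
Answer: Rational(64166, 31) ≈ 2069.9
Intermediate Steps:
Function('t')(V) = 31 (Function('t')(V) = Add(37, -6) = 31)
Mul(64166, Pow(Function('t')(-182), -1)) = Mul(64166, Pow(31, -1)) = Mul(64166, Rational(1, 31)) = Rational(64166, 31)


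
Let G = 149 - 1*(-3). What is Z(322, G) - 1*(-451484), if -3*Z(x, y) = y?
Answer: 1354300/3 ≈ 4.5143e+5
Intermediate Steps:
G = 152 (G = 149 + 3 = 152)
Z(x, y) = -y/3
Z(322, G) - 1*(-451484) = -1/3*152 - 1*(-451484) = -152/3 + 451484 = 1354300/3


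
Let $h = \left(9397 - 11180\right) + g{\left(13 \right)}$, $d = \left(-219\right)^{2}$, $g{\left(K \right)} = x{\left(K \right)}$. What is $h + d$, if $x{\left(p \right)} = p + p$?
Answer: $46204$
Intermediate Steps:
$x{\left(p \right)} = 2 p$
$g{\left(K \right)} = 2 K$
$d = 47961$
$h = -1757$ ($h = \left(9397 - 11180\right) + 2 \cdot 13 = -1783 + 26 = -1757$)
$h + d = -1757 + 47961 = 46204$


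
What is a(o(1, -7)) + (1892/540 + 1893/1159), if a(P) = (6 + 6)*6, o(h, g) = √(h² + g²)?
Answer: 12069242/156465 ≈ 77.137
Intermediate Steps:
o(h, g) = √(g² + h²)
a(P) = 72 (a(P) = 12*6 = 72)
a(o(1, -7)) + (1892/540 + 1893/1159) = 72 + (1892/540 + 1893/1159) = 72 + (1892*(1/540) + 1893*(1/1159)) = 72 + (473/135 + 1893/1159) = 72 + 803762/156465 = 12069242/156465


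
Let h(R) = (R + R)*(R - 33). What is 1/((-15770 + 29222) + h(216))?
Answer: 1/92508 ≈ 1.0810e-5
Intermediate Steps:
h(R) = 2*R*(-33 + R) (h(R) = (2*R)*(-33 + R) = 2*R*(-33 + R))
1/((-15770 + 29222) + h(216)) = 1/((-15770 + 29222) + 2*216*(-33 + 216)) = 1/(13452 + 2*216*183) = 1/(13452 + 79056) = 1/92508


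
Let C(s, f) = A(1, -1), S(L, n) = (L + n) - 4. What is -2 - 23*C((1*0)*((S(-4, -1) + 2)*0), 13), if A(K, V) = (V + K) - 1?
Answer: 21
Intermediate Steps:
S(L, n) = -4 + L + n
A(K, V) = -1 + K + V (A(K, V) = (K + V) - 1 = -1 + K + V)
C(s, f) = -1 (C(s, f) = -1 + 1 - 1 = -1)
-2 - 23*C((1*0)*((S(-4, -1) + 2)*0), 13) = -2 - 23*(-1) = -2 + 23 = 21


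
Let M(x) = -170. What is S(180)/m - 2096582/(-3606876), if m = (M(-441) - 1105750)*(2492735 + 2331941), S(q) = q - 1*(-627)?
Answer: 103580967473152301/178196562659082240 ≈ 0.58127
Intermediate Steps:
S(q) = 627 + q (S(q) = q + 627 = 627 + q)
m = -5335705681920 (m = (-170 - 1105750)*(2492735 + 2331941) = -1105920*4824676 = -5335705681920)
S(180)/m - 2096582/(-3606876) = (627 + 180)/(-5335705681920) - 2096582/(-3606876) = 807*(-1/5335705681920) - 2096582*(-1/3606876) = -269/1778568560640 + 1048291/1803438 = 103580967473152301/178196562659082240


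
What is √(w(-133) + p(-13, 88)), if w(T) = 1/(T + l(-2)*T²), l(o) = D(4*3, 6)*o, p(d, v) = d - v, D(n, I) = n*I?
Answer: 85*I*√90711097890/2547349 ≈ 10.05*I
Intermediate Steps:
D(n, I) = I*n
l(o) = 72*o (l(o) = (6*(4*3))*o = (6*12)*o = 72*o)
w(T) = 1/(T - 144*T²) (w(T) = 1/(T + (72*(-2))*T²) = 1/(T - 144*T²))
√(w(-133) + p(-13, 88)) = √(-1/(-133*(-1 + 144*(-133))) + (-13 - 1*88)) = √(-1*(-1/133)/(-1 - 19152) + (-13 - 88)) = √(-1*(-1/133)/(-19153) - 101) = √(-1*(-1/133)*(-1/19153) - 101) = √(-1/2547349 - 101) = √(-257282250/2547349) = 85*I*√90711097890/2547349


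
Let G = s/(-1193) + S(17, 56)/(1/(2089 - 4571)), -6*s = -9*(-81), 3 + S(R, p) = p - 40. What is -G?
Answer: 76986433/2386 ≈ 32266.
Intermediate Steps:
S(R, p) = -43 + p (S(R, p) = -3 + (p - 40) = -3 + (-40 + p) = -43 + p)
s = -243/2 (s = -(-3)*(-81)/2 = -1/6*729 = -243/2 ≈ -121.50)
G = -76986433/2386 (G = -243/2/(-1193) + (-43 + 56)/(1/(2089 - 4571)) = -243/2*(-1/1193) + 13/(1/(-2482)) = 243/2386 + 13/(-1/2482) = 243/2386 + 13*(-2482) = 243/2386 - 32266 = -76986433/2386 ≈ -32266.)
-G = -1*(-76986433/2386) = 76986433/2386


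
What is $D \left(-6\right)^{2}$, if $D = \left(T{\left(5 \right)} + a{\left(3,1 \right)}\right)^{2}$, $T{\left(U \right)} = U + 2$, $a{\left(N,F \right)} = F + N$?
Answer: $4356$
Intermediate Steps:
$T{\left(U \right)} = 2 + U$
$D = 121$ ($D = \left(\left(2 + 5\right) + \left(1 + 3\right)\right)^{2} = \left(7 + 4\right)^{2} = 11^{2} = 121$)
$D \left(-6\right)^{2} = 121 \left(-6\right)^{2} = 121 \cdot 36 = 4356$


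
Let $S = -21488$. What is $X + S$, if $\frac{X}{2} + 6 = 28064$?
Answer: $34628$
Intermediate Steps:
$X = 56116$ ($X = -12 + 2 \cdot 28064 = -12 + 56128 = 56116$)
$X + S = 56116 - 21488 = 34628$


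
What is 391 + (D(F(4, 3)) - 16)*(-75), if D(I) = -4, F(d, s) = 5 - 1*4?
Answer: 1891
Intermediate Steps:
F(d, s) = 1 (F(d, s) = 5 - 4 = 1)
391 + (D(F(4, 3)) - 16)*(-75) = 391 + (-4 - 16)*(-75) = 391 - 20*(-75) = 391 + 1500 = 1891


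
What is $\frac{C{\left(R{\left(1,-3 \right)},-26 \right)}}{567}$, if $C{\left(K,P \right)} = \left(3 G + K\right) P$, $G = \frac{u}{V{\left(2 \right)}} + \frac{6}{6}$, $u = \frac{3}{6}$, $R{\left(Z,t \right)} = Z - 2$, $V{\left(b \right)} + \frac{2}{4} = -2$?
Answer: $- \frac{26}{405} \approx -0.064198$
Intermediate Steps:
$V{\left(b \right)} = - \frac{5}{2}$ ($V{\left(b \right)} = - \frac{1}{2} - 2 = - \frac{5}{2}$)
$R{\left(Z,t \right)} = -2 + Z$
$u = \frac{1}{2}$ ($u = 3 \cdot \frac{1}{6} = \frac{1}{2} \approx 0.5$)
$G = \frac{4}{5}$ ($G = \frac{1}{2 \left(- \frac{5}{2}\right)} + \frac{6}{6} = \frac{1}{2} \left(- \frac{2}{5}\right) + 6 \cdot \frac{1}{6} = - \frac{1}{5} + 1 = \frac{4}{5} \approx 0.8$)
$C{\left(K,P \right)} = P \left(\frac{12}{5} + K\right)$ ($C{\left(K,P \right)} = \left(3 \cdot \frac{4}{5} + K\right) P = \left(\frac{12}{5} + K\right) P = P \left(\frac{12}{5} + K\right)$)
$\frac{C{\left(R{\left(1,-3 \right)},-26 \right)}}{567} = \frac{\frac{1}{5} \left(-26\right) \left(12 + 5 \left(-2 + 1\right)\right)}{567} = \frac{1}{5} \left(-26\right) \left(12 + 5 \left(-1\right)\right) \frac{1}{567} = \frac{1}{5} \left(-26\right) \left(12 - 5\right) \frac{1}{567} = \frac{1}{5} \left(-26\right) 7 \cdot \frac{1}{567} = \left(- \frac{182}{5}\right) \frac{1}{567} = - \frac{26}{405}$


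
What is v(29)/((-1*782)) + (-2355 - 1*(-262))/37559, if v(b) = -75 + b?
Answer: 86/27761 ≈ 0.0030979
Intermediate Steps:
v(29)/((-1*782)) + (-2355 - 1*(-262))/37559 = (-75 + 29)/((-1*782)) + (-2355 - 1*(-262))/37559 = -46/(-782) + (-2355 + 262)*(1/37559) = -46*(-1/782) - 2093*1/37559 = 1/17 - 91/1633 = 86/27761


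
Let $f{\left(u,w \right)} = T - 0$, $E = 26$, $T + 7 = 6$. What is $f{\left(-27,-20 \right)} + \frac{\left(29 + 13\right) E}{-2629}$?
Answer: $- \frac{3721}{2629} \approx -1.4154$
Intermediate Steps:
$T = -1$ ($T = -7 + 6 = -1$)
$f{\left(u,w \right)} = -1$ ($f{\left(u,w \right)} = -1 - 0 = -1 + 0 = -1$)
$f{\left(-27,-20 \right)} + \frac{\left(29 + 13\right) E}{-2629} = -1 + \frac{\left(29 + 13\right) 26}{-2629} = -1 + 42 \cdot 26 \left(- \frac{1}{2629}\right) = -1 + 1092 \left(- \frac{1}{2629}\right) = -1 - \frac{1092}{2629} = - \frac{3721}{2629}$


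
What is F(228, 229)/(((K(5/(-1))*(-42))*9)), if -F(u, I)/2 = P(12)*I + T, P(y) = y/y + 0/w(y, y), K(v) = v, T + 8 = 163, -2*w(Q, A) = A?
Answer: -128/315 ≈ -0.40635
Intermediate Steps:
w(Q, A) = -A/2
T = 155 (T = -8 + 163 = 155)
P(y) = 1 (P(y) = y/y + 0/((-y/2)) = 1 + 0*(-2/y) = 1 + 0 = 1)
F(u, I) = -310 - 2*I (F(u, I) = -2*(1*I + 155) = -2*(I + 155) = -2*(155 + I) = -310 - 2*I)
F(228, 229)/(((K(5/(-1))*(-42))*9)) = (-310 - 2*229)/((((5/(-1))*(-42))*9)) = (-310 - 458)/((((5*(-1))*(-42))*9)) = -768/(-5*(-42)*9) = -768/(210*9) = -768/1890 = -768*1/1890 = -128/315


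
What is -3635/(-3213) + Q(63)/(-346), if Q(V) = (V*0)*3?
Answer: 3635/3213 ≈ 1.1313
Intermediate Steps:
Q(V) = 0 (Q(V) = 0*3 = 0)
-3635/(-3213) + Q(63)/(-346) = -3635/(-3213) + 0/(-346) = -3635*(-1/3213) + 0*(-1/346) = 3635/3213 + 0 = 3635/3213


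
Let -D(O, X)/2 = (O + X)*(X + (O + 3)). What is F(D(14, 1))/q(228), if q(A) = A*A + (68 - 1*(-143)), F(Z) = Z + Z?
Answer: -216/10439 ≈ -0.020692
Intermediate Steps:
D(O, X) = -2*(O + X)*(3 + O + X) (D(O, X) = -2*(O + X)*(X + (O + 3)) = -2*(O + X)*(X + (3 + O)) = -2*(O + X)*(3 + O + X))
F(Z) = 2*Z
q(A) = 211 + A² (q(A) = A² + (68 + 143) = A² + 211 = 211 + A²)
F(D(14, 1))/q(228) = (2*(-6*14 - 6*1 - 2*14² - 2*1² - 4*14*1))/(211 + 228²) = (2*(-84 - 6 - 2*196 - 2*1 - 56))/(211 + 51984) = (2*(-84 - 6 - 392 - 2 - 56))/52195 = (2*(-540))*(1/52195) = -1080*1/52195 = -216/10439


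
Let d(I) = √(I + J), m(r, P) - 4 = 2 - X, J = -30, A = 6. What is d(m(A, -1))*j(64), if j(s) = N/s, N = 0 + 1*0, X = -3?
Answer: 0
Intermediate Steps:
m(r, P) = 9 (m(r, P) = 4 + (2 - 1*(-3)) = 4 + (2 + 3) = 4 + 5 = 9)
N = 0 (N = 0 + 0 = 0)
j(s) = 0 (j(s) = 0/s = 0)
d(I) = √(-30 + I) (d(I) = √(I - 30) = √(-30 + I))
d(m(A, -1))*j(64) = √(-30 + 9)*0 = √(-21)*0 = (I*√21)*0 = 0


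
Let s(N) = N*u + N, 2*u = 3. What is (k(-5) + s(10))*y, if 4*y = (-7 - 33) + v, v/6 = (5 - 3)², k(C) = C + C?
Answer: -60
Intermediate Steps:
u = 3/2 (u = (½)*3 = 3/2 ≈ 1.5000)
k(C) = 2*C
s(N) = 5*N/2 (s(N) = N*(3/2) + N = 3*N/2 + N = 5*N/2)
v = 24 (v = 6*(5 - 3)² = 6*2² = 6*4 = 24)
y = -4 (y = ((-7 - 33) + 24)/4 = (-40 + 24)/4 = (¼)*(-16) = -4)
(k(-5) + s(10))*y = (2*(-5) + (5/2)*10)*(-4) = (-10 + 25)*(-4) = 15*(-4) = -60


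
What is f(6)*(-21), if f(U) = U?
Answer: -126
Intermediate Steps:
f(6)*(-21) = 6*(-21) = -126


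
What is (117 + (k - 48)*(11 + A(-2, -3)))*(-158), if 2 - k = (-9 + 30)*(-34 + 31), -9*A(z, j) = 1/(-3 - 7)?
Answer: -2162783/45 ≈ -48062.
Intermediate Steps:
A(z, j) = 1/90 (A(z, j) = -1/(9*(-3 - 7)) = -1/9/(-10) = -1/9*(-1/10) = 1/90)
k = 65 (k = 2 - (-9 + 30)*(-34 + 31) = 2 - 21*(-3) = 2 - 1*(-63) = 2 + 63 = 65)
(117 + (k - 48)*(11 + A(-2, -3)))*(-158) = (117 + (65 - 48)*(11 + 1/90))*(-158) = (117 + 17*(991/90))*(-158) = (117 + 16847/90)*(-158) = (27377/90)*(-158) = -2162783/45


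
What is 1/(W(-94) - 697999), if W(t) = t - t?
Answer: -1/697999 ≈ -1.4327e-6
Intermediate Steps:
W(t) = 0
1/(W(-94) - 697999) = 1/(0 - 697999) = 1/(-697999) = -1/697999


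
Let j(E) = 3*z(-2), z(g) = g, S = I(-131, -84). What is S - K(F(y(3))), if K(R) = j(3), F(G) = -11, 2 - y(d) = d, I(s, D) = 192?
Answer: 198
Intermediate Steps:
y(d) = 2 - d
S = 192
j(E) = -6 (j(E) = 3*(-2) = -6)
K(R) = -6
S - K(F(y(3))) = 192 - 1*(-6) = 192 + 6 = 198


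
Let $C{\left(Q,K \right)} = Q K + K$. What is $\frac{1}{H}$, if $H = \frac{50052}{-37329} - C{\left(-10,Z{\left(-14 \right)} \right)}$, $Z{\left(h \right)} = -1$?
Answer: $- \frac{12443}{128671} \approx -0.096704$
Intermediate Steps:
$C{\left(Q,K \right)} = K + K Q$ ($C{\left(Q,K \right)} = K Q + K = K + K Q$)
$H = - \frac{128671}{12443}$ ($H = \frac{50052}{-37329} - - (1 - 10) = 50052 \left(- \frac{1}{37329}\right) - \left(-1\right) \left(-9\right) = - \frac{16684}{12443} - 9 = - \frac{128671}{12443} \approx -10.341$)
$\frac{1}{H} = \frac{1}{- \frac{128671}{12443}} = - \frac{12443}{128671}$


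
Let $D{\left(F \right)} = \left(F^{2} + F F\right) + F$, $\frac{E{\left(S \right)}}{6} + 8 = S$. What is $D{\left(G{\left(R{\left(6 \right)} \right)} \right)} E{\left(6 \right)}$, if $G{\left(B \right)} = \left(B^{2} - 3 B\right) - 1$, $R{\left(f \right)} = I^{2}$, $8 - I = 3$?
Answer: $-7240212$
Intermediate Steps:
$I = 5$ ($I = 8 - 3 = 5$)
$E{\left(S \right)} = -48 + 6 S$
$R{\left(f \right)} = 25$ ($R{\left(f \right)} = 5^{2} = 25$)
$G{\left(B \right)} = -1 + B^{2} - 3 B$
$D{\left(F \right)} = F + 2 F^{2}$ ($D{\left(F \right)} = \left(F^{2} + F^{2}\right) + F = 2 F^{2} + F = F + 2 F^{2}$)
$D{\left(G{\left(R{\left(6 \right)} \right)} \right)} E{\left(6 \right)} = \left(-1 + 25^{2} - 75\right) \left(1 + 2 \left(-1 + 25^{2} - 75\right)\right) \left(-48 + 6 \cdot 6\right) = \left(-1 + 625 - 75\right) \left(1 + 2 \left(-1 + 625 - 75\right)\right) \left(-48 + 36\right) = 549 \left(1 + 2 \cdot 549\right) \left(-12\right) = 549 \left(1 + 1098\right) \left(-12\right) = 549 \cdot 1099 \left(-12\right) = 603351 \left(-12\right) = -7240212$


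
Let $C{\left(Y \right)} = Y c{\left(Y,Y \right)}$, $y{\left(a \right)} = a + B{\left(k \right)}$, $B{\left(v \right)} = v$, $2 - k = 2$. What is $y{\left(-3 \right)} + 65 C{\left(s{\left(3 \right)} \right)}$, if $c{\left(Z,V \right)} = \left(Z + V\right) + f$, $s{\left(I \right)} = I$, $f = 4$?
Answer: $1947$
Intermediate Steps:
$k = 0$ ($k = 2 - 2 = 0$)
$c{\left(Z,V \right)} = 4 + V + Z$ ($c{\left(Z,V \right)} = \left(Z + V\right) + 4 = \left(V + Z\right) + 4 = 4 + V + Z$)
$y{\left(a \right)} = a$ ($y{\left(a \right)} = a + 0 = a$)
$C{\left(Y \right)} = Y \left(4 + 2 Y\right)$ ($C{\left(Y \right)} = Y \left(4 + Y + Y\right) = Y \left(4 + 2 Y\right)$)
$y{\left(-3 \right)} + 65 C{\left(s{\left(3 \right)} \right)} = -3 + 65 \cdot 2 \cdot 3 \left(2 + 3\right) = -3 + 65 \cdot 2 \cdot 3 \cdot 5 = -3 + 65 \cdot 30 = -3 + 1950 = 1947$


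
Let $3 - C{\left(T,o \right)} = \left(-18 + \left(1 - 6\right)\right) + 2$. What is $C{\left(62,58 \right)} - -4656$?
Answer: $4680$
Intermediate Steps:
$C{\left(T,o \right)} = 24$ ($C{\left(T,o \right)} = 3 - \left(\left(-18 + \left(1 - 6\right)\right) + 2\right) = 3 - \left(\left(-18 - 5\right) + 2\right) = 3 - \left(-23 + 2\right) = 3 - -21 = 3 + 21 = 24$)
$C{\left(62,58 \right)} - -4656 = 24 - -4656 = 24 + 4656 = 4680$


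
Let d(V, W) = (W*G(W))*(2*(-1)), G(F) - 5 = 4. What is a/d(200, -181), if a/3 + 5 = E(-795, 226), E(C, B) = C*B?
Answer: -179675/1086 ≈ -165.45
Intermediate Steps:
G(F) = 9 (G(F) = 5 + 4 = 9)
d(V, W) = -18*W (d(V, W) = (W*9)*(2*(-1)) = (9*W)*(-2) = -18*W)
E(C, B) = B*C
a = -539025 (a = -15 + 3*(226*(-795)) = -15 + 3*(-179670) = -15 - 539010 = -539025)
a/d(200, -181) = -539025/((-18*(-181))) = -539025/3258 = -539025*1/3258 = -179675/1086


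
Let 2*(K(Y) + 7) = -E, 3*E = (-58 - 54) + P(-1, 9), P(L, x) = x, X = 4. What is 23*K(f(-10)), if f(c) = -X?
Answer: 1403/6 ≈ 233.83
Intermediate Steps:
f(c) = -4 (f(c) = -1*4 = -4)
E = -103/3 (E = ((-58 - 54) + 9)/3 = (-112 + 9)/3 = (⅓)*(-103) = -103/3 ≈ -34.333)
K(Y) = 61/6 (K(Y) = -7 + (-1*(-103/3))/2 = -7 + (½)*(103/3) = -7 + 103/6 = 61/6)
23*K(f(-10)) = 23*(61/6) = 1403/6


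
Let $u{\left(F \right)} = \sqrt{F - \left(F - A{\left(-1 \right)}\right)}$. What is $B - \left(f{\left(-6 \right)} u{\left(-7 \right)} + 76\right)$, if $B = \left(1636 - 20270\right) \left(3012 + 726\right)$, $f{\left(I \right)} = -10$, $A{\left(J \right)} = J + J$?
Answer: $-69653968 + 10 i \sqrt{2} \approx -6.9654 \cdot 10^{7} + 14.142 i$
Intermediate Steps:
$A{\left(J \right)} = 2 J$
$u{\left(F \right)} = i \sqrt{2}$ ($u{\left(F \right)} = \sqrt{F - \left(2 + F\right)} = \sqrt{-2} = i \sqrt{2}$)
$B = -69653892$ ($B = \left(-18634\right) 3738 = -69653892$)
$B - \left(f{\left(-6 \right)} u{\left(-7 \right)} + 76\right) = -69653892 - \left(- 10 i \sqrt{2} + 76\right) = -69653892 - \left(76 - 10 i \sqrt{2}\right) = -69653968 + 10 i \sqrt{2}$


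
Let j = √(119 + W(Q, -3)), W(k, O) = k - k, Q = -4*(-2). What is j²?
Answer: 119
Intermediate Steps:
Q = 8
W(k, O) = 0
j = √119 (j = √(119 + 0) = √119 ≈ 10.909)
j² = (√119)² = 119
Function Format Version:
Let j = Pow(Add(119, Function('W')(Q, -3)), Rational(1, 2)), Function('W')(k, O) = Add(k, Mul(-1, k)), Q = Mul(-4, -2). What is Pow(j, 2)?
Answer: 119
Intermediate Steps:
Q = 8
Function('W')(k, O) = 0
j = Pow(119, Rational(1, 2)) (j = Pow(Add(119, 0), Rational(1, 2)) = Pow(119, Rational(1, 2)) ≈ 10.909)
Pow(j, 2) = Pow(Pow(119, Rational(1, 2)), 2) = 119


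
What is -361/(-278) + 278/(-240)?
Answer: 2339/16680 ≈ 0.14023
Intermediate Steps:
-361/(-278) + 278/(-240) = -361*(-1/278) + 278*(-1/240) = 361/278 - 139/120 = 2339/16680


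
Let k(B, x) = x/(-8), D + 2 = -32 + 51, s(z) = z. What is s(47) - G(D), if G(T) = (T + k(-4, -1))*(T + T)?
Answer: -2141/4 ≈ -535.25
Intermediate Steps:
D = 17 (D = -2 + (-32 + 51) = -2 + 19 = 17)
k(B, x) = -x/8 (k(B, x) = x*(-⅛) = -x/8)
G(T) = 2*T*(⅛ + T) (G(T) = (T - ⅛*(-1))*(T + T) = (T + ⅛)*(2*T) = (⅛ + T)*(2*T) = 2*T*(⅛ + T))
s(47) - G(D) = 47 - 17*(1 + 8*17)/4 = 47 - 17*(1 + 136)/4 = 47 - 17*137/4 = 47 - 1*2329/4 = 47 - 2329/4 = -2141/4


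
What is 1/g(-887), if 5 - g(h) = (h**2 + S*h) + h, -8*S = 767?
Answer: -8/6967345 ≈ -1.1482e-6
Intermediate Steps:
S = -767/8 (S = -1/8*767 = -767/8 ≈ -95.875)
g(h) = 5 - h**2 + 759*h/8 (g(h) = 5 - ((h**2 - 767*h/8) + h) = 5 - (h**2 - 759*h/8) = 5 + (-h**2 + 759*h/8) = 5 - h**2 + 759*h/8)
1/g(-887) = 1/(5 - 1*(-887)**2 + (759/8)*(-887)) = 1/(5 - 1*786769 - 673233/8) = 1/(5 - 786769 - 673233/8) = 1/(-6967345/8) = -8/6967345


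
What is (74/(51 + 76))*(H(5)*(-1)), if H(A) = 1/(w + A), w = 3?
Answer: -37/508 ≈ -0.072835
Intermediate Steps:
H(A) = 1/(3 + A)
(74/(51 + 76))*(H(5)*(-1)) = (74/(51 + 76))*(-1/(3 + 5)) = (74/127)*(-1/8) = ((1/127)*74)*((⅛)*(-1)) = (74/127)*(-⅛) = -37/508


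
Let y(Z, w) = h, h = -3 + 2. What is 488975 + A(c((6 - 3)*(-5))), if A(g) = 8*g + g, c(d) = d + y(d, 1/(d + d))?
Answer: 488831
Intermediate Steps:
h = -1
y(Z, w) = -1
c(d) = -1 + d (c(d) = d - 1 = -1 + d)
A(g) = 9*g
488975 + A(c((6 - 3)*(-5))) = 488975 + 9*(-1 + (6 - 3)*(-5)) = 488975 + 9*(-1 + 3*(-5)) = 488975 + 9*(-1 - 15) = 488975 + 9*(-16) = 488975 - 144 = 488831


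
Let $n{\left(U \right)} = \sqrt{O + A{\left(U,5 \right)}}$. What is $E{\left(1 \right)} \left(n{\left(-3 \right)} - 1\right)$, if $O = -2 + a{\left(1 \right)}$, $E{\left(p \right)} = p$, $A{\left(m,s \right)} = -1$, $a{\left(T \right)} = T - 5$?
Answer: $-1 + i \sqrt{7} \approx -1.0 + 2.6458 i$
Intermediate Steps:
$a{\left(T \right)} = -5 + T$ ($a{\left(T \right)} = T - 5 = -5 + T$)
$O = -6$ ($O = -2 + \left(-5 + 1\right) = -2 - 4 = -6$)
$n{\left(U \right)} = i \sqrt{7}$ ($n{\left(U \right)} = \sqrt{-6 - 1} = \sqrt{-7} = i \sqrt{7}$)
$E{\left(1 \right)} \left(n{\left(-3 \right)} - 1\right) = 1 \left(i \sqrt{7} - 1\right) = 1 \left(-1 + i \sqrt{7}\right) = -1 + i \sqrt{7}$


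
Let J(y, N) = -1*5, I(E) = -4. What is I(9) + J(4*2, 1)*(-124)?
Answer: 616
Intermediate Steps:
J(y, N) = -5
I(9) + J(4*2, 1)*(-124) = -4 - 5*(-124) = -4 + 620 = 616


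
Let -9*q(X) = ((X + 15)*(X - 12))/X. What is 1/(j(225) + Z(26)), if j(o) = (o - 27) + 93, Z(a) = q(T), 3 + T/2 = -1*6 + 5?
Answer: 18/5203 ≈ 0.0034595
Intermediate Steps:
T = -8 (T = -6 + 2*(-1*6 + 5) = -6 + 2*(-6 + 5) = -6 + 2*(-1) = -6 - 2 = -8)
q(X) = -(-12 + X)*(15 + X)/(9*X) (q(X) = -(X + 15)*(X - 12)/(9*X) = -(15 + X)*(-12 + X)/(9*X) = -(-12 + X)*(15 + X)/(9*X))
Z(a) = -35/18 (Z(a) = (1/9)*(180 - 1*(-8)*(3 - 8))/(-8) = (1/9)*(-1/8)*(180 - 1*(-8)*(-5)) = (1/9)*(-1/8)*(180 - 40) = (1/9)*(-1/8)*140 = -35/18)
j(o) = 66 + o (j(o) = (-27 + o) + 93 = 66 + o)
1/(j(225) + Z(26)) = 1/((66 + 225) - 35/18) = 1/(291 - 35/18) = 1/(5203/18) = 18/5203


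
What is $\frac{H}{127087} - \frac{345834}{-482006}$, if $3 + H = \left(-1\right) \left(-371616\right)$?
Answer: $\frac{111535350618}{30628348261} \approx 3.6416$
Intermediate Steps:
$H = 371613$ ($H = -3 - -371616 = -3 + 371616 = 371613$)
$\frac{H}{127087} - \frac{345834}{-482006} = \frac{371613}{127087} - \frac{345834}{-482006} = 371613 \cdot \frac{1}{127087} - - \frac{172917}{241003} = \frac{371613}{127087} + \frac{172917}{241003} = \frac{111535350618}{30628348261}$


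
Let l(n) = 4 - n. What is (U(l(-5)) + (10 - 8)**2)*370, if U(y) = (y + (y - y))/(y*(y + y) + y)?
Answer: 28490/19 ≈ 1499.5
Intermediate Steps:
U(y) = y/(y + 2*y**2) (U(y) = (y + 0)/(y*(2*y) + y) = y/(2*y**2 + y) = y/(y + 2*y**2))
(U(l(-5)) + (10 - 8)**2)*370 = (1/(1 + 2*(4 - 1*(-5))) + (10 - 8)**2)*370 = (1/(1 + 2*(4 + 5)) + 2**2)*370 = (1/(1 + 2*9) + 4)*370 = (1/(1 + 18) + 4)*370 = (1/19 + 4)*370 = (77/19)*370 = 28490/19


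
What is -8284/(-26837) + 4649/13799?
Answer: 239076129/370323763 ≈ 0.64559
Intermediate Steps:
-8284/(-26837) + 4649/13799 = -8284*(-1/26837) + 4649*(1/13799) = 8284/26837 + 4649/13799 = 239076129/370323763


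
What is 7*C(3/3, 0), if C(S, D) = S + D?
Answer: 7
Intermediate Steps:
C(S, D) = D + S
7*C(3/3, 0) = 7*(0 + 3/3) = 7*(0 + 3*(⅓)) = 7*(0 + 1) = 7*1 = 7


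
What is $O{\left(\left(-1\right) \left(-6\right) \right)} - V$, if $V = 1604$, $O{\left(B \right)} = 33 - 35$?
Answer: $-1606$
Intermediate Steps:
$O{\left(B \right)} = -2$
$O{\left(\left(-1\right) \left(-6\right) \right)} - V = -2 - 1604 = -1606$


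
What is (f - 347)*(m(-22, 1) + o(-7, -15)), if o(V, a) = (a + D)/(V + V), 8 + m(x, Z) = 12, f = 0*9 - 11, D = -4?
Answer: -13425/7 ≈ -1917.9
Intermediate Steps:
f = -11 (f = 0 - 11 = -11)
m(x, Z) = 4 (m(x, Z) = -8 + 12 = 4)
o(V, a) = (-4 + a)/(2*V) (o(V, a) = (a - 4)/(V + V) = (-4 + a)/((2*V)) = (-4 + a)*(1/(2*V)) = (-4 + a)/(2*V))
(f - 347)*(m(-22, 1) + o(-7, -15)) = (-11 - 347)*(4 + (½)*(-4 - 15)/(-7)) = -358*(4 + (½)*(-⅐)*(-19)) = -358*(4 + 19/14) = -358*75/14 = -13425/7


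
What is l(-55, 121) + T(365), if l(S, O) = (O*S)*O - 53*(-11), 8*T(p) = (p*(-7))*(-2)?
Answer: -3216133/4 ≈ -8.0403e+5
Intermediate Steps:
T(p) = 7*p/4 (T(p) = ((p*(-7))*(-2))/8 = (-7*p*(-2))/8 = (14*p)/8 = 7*p/4)
l(S, O) = 583 + S*O² (l(S, O) = S*O² + 583 = 583 + S*O²)
l(-55, 121) + T(365) = (583 - 55*121²) + (7/4)*365 = (583 - 55*14641) + 2555/4 = (583 - 805255) + 2555/4 = -804672 + 2555/4 = -3216133/4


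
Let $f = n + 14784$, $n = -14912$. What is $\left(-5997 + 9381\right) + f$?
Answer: $3256$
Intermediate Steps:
$f = -128$ ($f = -14912 + 14784 = -128$)
$\left(-5997 + 9381\right) + f = \left(-5997 + 9381\right) - 128 = 3384 - 128 = 3256$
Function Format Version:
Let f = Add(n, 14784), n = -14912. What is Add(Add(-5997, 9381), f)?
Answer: 3256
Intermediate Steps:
f = -128 (f = Add(-14912, 14784) = -128)
Add(Add(-5997, 9381), f) = Add(Add(-5997, 9381), -128) = Add(3384, -128) = 3256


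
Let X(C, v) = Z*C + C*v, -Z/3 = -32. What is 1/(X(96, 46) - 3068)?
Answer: 1/10564 ≈ 9.4661e-5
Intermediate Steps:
Z = 96 (Z = -3*(-32) = 96)
X(C, v) = 96*C + C*v
1/(X(96, 46) - 3068) = 1/(96*(96 + 46) - 3068) = 1/(96*142 - 3068) = 1/(13632 - 3068) = 1/10564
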